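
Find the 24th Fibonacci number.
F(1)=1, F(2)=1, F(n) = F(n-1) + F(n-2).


Sequence: 1, 1, 2, 3, 5, 8, 13, 21, 34, 55, 89, 144, 233, 377, 610, 987, 1597, 2584, 4181, 6765, 10946, 17711, 28657, 46368
F(24) = 46368


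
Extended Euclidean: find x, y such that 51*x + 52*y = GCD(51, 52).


Tabular extended Euclidean (each row: r = 51*s + 52*t):
r=51, s=1, t=0
r=52, s=0, t=1
q=0: r=51, s=1, t=0   [51*(1) + 52*(0) = 51]
q=1: r=1, s=-1, t=1   [51*(-1) + 52*(1) = 1]
q=51: r=0, s=52, t=-51   [51*(52) + 52*(-51) = 0]
GCD = 1; from the row with r=1: x=-1, y=1
Check: 51*(-1) + 52*(1) = -51 + 52 = 1

GCD = 1, x = -1, y = 1


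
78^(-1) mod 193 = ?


Use the extended Euclidean algorithm on (193, 78); each row r = 193*s + 78*t:
r=193, s=1, t=0
r=78, s=0, t=1
q=2: r=37, s=1, t=-2   [193*(1) + 78*(-2) = 37]
q=2: r=4, s=-2, t=5   [193*(-2) + 78*(5) = 4]
q=9: r=1, s=19, t=-47   [193*(19) + 78*(-47) = 1]
q=4: r=0, s=-78, t=193   [193*(-78) + 78*(193) = 0]
GCD = 1 with t = -47, so 78*(-47) ≡ 1 (mod 193)
Inverse = -47 mod 193 = 146
Check: 78 * 146 = 11388 ≡ 1 (mod 193)

78^(-1) ≡ 146 (mod 193)


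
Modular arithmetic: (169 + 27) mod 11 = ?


169 + 27 = 196
196 mod 11 = 9


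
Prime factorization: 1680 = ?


1680 / 2 = 840
840 / 2 = 420
420 / 2 = 210
210 / 2 = 105
105 / 3 = 35
35 / 5 = 7
7 / 7 = 1
1680 = 2^4 × 3 × 5 × 7


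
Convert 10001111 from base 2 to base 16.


10001111 (base 2) = 143 (decimal)
143 (decimal) = 8F (base 16)


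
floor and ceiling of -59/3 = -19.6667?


-59/3 = -19.6667
floor = -20
ceil = -19

floor = -20, ceil = -19


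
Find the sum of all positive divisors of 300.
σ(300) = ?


Divisors of 300: 1, 2, 3, 4, 5, 6, 10, 12, 15, 20, 25, 30, 50, 60, 75, 100, 150, 300
Sum = 1 + 2 + 3 + 4 + 5 + 6 + 10 + 12 + 15 + 20 + 25 + 30 + 50 + 60 + 75 + 100 + 150 + 300 = 868

σ(300) = 868


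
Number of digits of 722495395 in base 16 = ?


722495395 in base 16 = 2B1067A3
Number of digits = 8

8 digits (base 16)


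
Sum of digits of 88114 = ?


8 + 8 + 1 + 1 + 4 = 22


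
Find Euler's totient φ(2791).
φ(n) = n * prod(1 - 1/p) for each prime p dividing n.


2791 = 2791
Prime factors: 2791
φ(2791) = 2791 × (1-1/2791)
= 2791 × 2790/2791 = 2790

φ(2791) = 2790


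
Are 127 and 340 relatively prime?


Euclidean algorithm:
340 = 2 * 127 + 86
127 = 1 * 86 + 41
86 = 2 * 41 + 4
41 = 10 * 4 + 1
4 = 4 * 1 + 0
GCD(127, 340) = 1

Yes, coprime (GCD = 1)


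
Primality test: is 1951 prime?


Check divisors up to sqrt(1951) = 44.1701
No divisors found.
1951 is prime.

Yes, 1951 is prime


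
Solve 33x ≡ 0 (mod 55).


GCD(33, 55) = 11 divides 0
Divide: 3x ≡ 0 (mod 5)
x ≡ 0 (mod 5)


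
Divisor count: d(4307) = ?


4307 = 59^1 × 73^1
d(4307) = (1+1) × (1+1) = 4

4 divisors


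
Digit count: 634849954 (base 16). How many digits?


634849954 in base 16 = 25D70AA2
Number of digits = 8

8 digits (base 16)


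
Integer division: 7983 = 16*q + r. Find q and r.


7983 = 16 * 498 + 15
Check: 7968 + 15 = 7983

q = 498, r = 15


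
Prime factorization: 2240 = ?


2240 / 2 = 1120
1120 / 2 = 560
560 / 2 = 280
280 / 2 = 140
140 / 2 = 70
70 / 2 = 35
35 / 5 = 7
7 / 7 = 1
2240 = 2^6 × 5 × 7


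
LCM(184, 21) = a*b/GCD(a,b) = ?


GCD(184, 21) = 1
LCM = 184*21/1 = 3864/1 = 3864

LCM = 3864


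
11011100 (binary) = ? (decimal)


11011100 (base 2) = 220 (decimal)
220 (decimal) = 220 (base 10)


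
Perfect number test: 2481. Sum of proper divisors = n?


Proper divisors of 2481: 1, 3, 827
Sum = 1 + 3 + 827 = 831

No, 2481 is not perfect (831 ≠ 2481)


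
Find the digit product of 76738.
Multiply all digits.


7 × 6 × 7 × 3 × 8 = 7056


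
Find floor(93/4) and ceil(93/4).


93/4 = 23.2500
floor = 23
ceil = 24

floor = 23, ceil = 24


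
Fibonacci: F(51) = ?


Sequence: 1, 1, 2, 3, 5, 8, 13, 21, 34, 55, 89, 144, 233, 377, 610, 987, 1597, 2584, 4181, 6765, 10946, 17711, 28657, 46368, 75025, 121393, 196418, 317811, 514229, 832040, 1346269, 2178309, 3524578, 5702887, 9227465, 14930352, 24157817, 39088169, 63245986, 102334155, 165580141, 267914296, 433494437, 701408733, 1134903170, 1836311903, 2971215073, 4807526976, 7778742049, 12586269025, 20365011074
F(51) = 20365011074


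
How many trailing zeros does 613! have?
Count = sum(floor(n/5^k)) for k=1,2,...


floor(613/5) = 122
floor(613/25) = 24
floor(613/125) = 4
Total = 150

150 trailing zeros


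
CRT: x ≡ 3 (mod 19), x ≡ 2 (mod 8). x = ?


M = 19*8 = 152
M1 = M/19 = 8, M2 = M/8 = 19
M1^(-1) mod 19 = 12, M2^(-1) mod 8 = 3
x = 3*8*12 + 2*19*3 = 402
402 mod 152 = 98
Check: 98 mod 19 = 3 ✓, 98 mod 8 = 2 ✓

x ≡ 98 (mod 152)


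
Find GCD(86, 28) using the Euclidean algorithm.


86 = 3 * 28 + 2
28 = 14 * 2 + 0
GCD = 2


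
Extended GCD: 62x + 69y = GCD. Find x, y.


Tabular extended Euclidean (each row: r = 62*s + 69*t):
r=62, s=1, t=0
r=69, s=0, t=1
q=0: r=62, s=1, t=0   [62*(1) + 69*(0) = 62]
q=1: r=7, s=-1, t=1   [62*(-1) + 69*(1) = 7]
q=8: r=6, s=9, t=-8   [62*(9) + 69*(-8) = 6]
q=1: r=1, s=-10, t=9   [62*(-10) + 69*(9) = 1]
q=6: r=0, s=69, t=-62   [62*(69) + 69*(-62) = 0]
GCD = 1; from the row with r=1: x=-10, y=9
Check: 62*(-10) + 69*(9) = -620 + 621 = 1

GCD = 1, x = -10, y = 9


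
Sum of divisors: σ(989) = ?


Divisors of 989: 1, 23, 43, 989
Sum = 1 + 23 + 43 + 989 = 1056

σ(989) = 1056


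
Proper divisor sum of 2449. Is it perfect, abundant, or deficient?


Proper divisors: 1, 31, 79
Sum = 1 + 31 + 79 = 111
111 < 2449 → deficient

s(2449) = 111 (deficient)


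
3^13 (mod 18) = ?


3^1 mod 18 = 3
3^2 mod 18 = 9
3^3 mod 18 = 9
3^4 mod 18 = 9
3^5 mod 18 = 9
3^6 mod 18 = 9
3^7 mod 18 = 9
3^8 mod 18 = 9
3^9 mod 18 = 9
3^10 mod 18 = 9
3^11 mod 18 = 9
3^12 mod 18 = 9
3^13 mod 18 = 9


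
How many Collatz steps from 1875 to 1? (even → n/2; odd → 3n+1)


1875 → 5626 → 2813 → 8440 → 4220 → 2110 → 1055 → 3166 → 1583 → 4750 → 2375 → 7126 → 3563 → 10690 → 5345 → 16036 → 8018 → 4009 → 12028 → 6014 → 3007 → 9022 → 4511 → 13534 → 6767 → 20302 → 10151 → 30454 → 15227 → 45682 → 22841 → 68524 → 34262 → 17131 → 51394 → 25697 → 77092 → 38546 → 19273 → 57820 → 28910 → 14455 → 43366 → 21683 → 65050 → 32525 → 97576 → 48788 → 24394 → 12197 → 36592 → 18296 → 9148 → 4574 → 2287 → 6862 → 3431 → 10294 → 5147 → 15442 → 7721 → 23164 → 11582 → 5791 → 17374 → 8687 → 26062 → 13031 → 39094 → 19547 → 58642 → 29321 → 87964 → 43982 → 21991 → 65974 → 32987 → 98962 → 49481 → 148444 → 74222 → 37111 → 111334 → 55667 → 167002 → 83501 → 250504 → 125252 → 62626 → 31313 → 93940 → 46970 → 23485 → 70456 → 35228 → 17614 → 8807 → 26422 → 13211 → 39634 → 19817 → 59452 → 29726 → 14863 → 44590 → 22295 → 66886 → 33443 → 100330 → 50165 → 150496 → 75248 → 37624 → 18812 → 9406 → 4703 → 14110 → 7055 → 21166 → 10583 → 31750 → 15875 → 47626 → 23813 → 71440 → 35720 → 17860 → 8930 → 4465 → 13396 → 6698 → 3349 → 10048 → 5024 → 2512 → 1256 → 628 → 314 → 157 → 472 → 236 → 118 → 59 → 178 → 89 → 268 → 134 → 67 → 202 → 101 → 304 → 152 → 76 → 38 → 19 → 58 → 29 → 88 → 44 → 22 → 11 → 34 → 17 → 52 → 26 → 13 → 40 → 20 → 10 → 5 → 16 → 8 → 4 → 2 → 1
Total steps = 174

174 steps


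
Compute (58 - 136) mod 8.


58 - 136 = -78
-78 mod 8 = 2


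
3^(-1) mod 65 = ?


Use the extended Euclidean algorithm on (65, 3); each row r = 65*s + 3*t:
r=65, s=1, t=0
r=3, s=0, t=1
q=21: r=2, s=1, t=-21   [65*(1) + 3*(-21) = 2]
q=1: r=1, s=-1, t=22   [65*(-1) + 3*(22) = 1]
q=2: r=0, s=3, t=-65   [65*(3) + 3*(-65) = 0]
GCD = 1 with t = 22, so 3*(22) ≡ 1 (mod 65)
Inverse = 22 mod 65 = 22
Check: 3 * 22 = 66 ≡ 1 (mod 65)

3^(-1) ≡ 22 (mod 65)


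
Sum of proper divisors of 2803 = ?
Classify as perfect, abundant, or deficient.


Proper divisors: 1
Sum = 1 = 1
1 < 2803 → deficient

s(2803) = 1 (deficient)


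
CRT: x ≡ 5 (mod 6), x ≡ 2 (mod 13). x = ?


M = 6*13 = 78
M1 = M/6 = 13, M2 = M/13 = 6
M1^(-1) mod 6 = 1, M2^(-1) mod 13 = 11
x = 5*13*1 + 2*6*11 = 197
197 mod 78 = 41
Check: 41 mod 6 = 5 ✓, 41 mod 13 = 2 ✓

x ≡ 41 (mod 78)


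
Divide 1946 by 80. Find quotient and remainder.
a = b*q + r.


1946 = 80 * 24 + 26
Check: 1920 + 26 = 1946

q = 24, r = 26


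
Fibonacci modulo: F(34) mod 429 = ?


F(k) mod 429 for k=1..34:
1, 1, 2, 3, 5, 8, 13, 21, 34, 55, 89, 144, 233, 377, 181, 129, 310, 10, 320, 330, 221, 122, 343, 36, 379, 415, 365, 351, 287, 209, 67, 276, 343, 190
F(34) mod 429 = 190


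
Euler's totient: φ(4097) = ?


4097 = 17 × 241
Prime factors: 17, 241
φ(4097) = 4097 × (1-1/17) × (1-1/241)
= 4097 × 16/17 × 240/241 = 3840

φ(4097) = 3840


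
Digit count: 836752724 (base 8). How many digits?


836752724 in base 8 = 6167752524
Number of digits = 10

10 digits (base 8)


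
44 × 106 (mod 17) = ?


44 × 106 = 4664
4664 mod 17 = 6


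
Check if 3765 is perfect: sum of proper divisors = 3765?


Proper divisors of 3765: 1, 3, 5, 15, 251, 753, 1255
Sum = 1 + 3 + 5 + 15 + 251 + 753 + 1255 = 2283

No, 3765 is not perfect (2283 ≠ 3765)


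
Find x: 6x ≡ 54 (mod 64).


GCD(6, 64) = 2 divides 54
Divide: 3x ≡ 27 (mod 32)
x ≡ 9 (mod 32)


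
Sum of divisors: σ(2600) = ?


Divisors of 2600: 1, 2, 4, 5, 8, 10, 13, 20, 25, 26, 40, 50, 52, 65, 100, 104, 130, 200, 260, 325, 520, 650, 1300, 2600
Sum = 1 + 2 + 4 + 5 + 8 + 10 + 13 + 20 + 25 + 26 + 40 + 50 + 52 + 65 + 100 + 104 + 130 + 200 + 260 + 325 + 520 + 650 + 1300 + 2600 = 6510

σ(2600) = 6510


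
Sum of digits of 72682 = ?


7 + 2 + 6 + 8 + 2 = 25


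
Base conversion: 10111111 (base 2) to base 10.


10111111 (base 2) = 191 (decimal)
191 (decimal) = 191 (base 10)


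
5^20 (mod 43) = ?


5^1 mod 43 = 5
5^2 mod 43 = 25
5^3 mod 43 = 39
5^4 mod 43 = 23
5^5 mod 43 = 29
5^6 mod 43 = 16
5^7 mod 43 = 37
5^8 mod 43 = 13
5^9 mod 43 = 22
5^10 mod 43 = 24
5^11 mod 43 = 34
5^12 mod 43 = 41
5^13 mod 43 = 33
5^14 mod 43 = 36
5^15 mod 43 = 8
5^16 mod 43 = 40
5^17 mod 43 = 28
5^18 mod 43 = 11
5^19 mod 43 = 12
5^20 mod 43 = 17


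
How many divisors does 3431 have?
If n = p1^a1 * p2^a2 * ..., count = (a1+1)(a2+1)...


3431 = 47^1 × 73^1
d(3431) = (1+1) × (1+1) = 4

4 divisors


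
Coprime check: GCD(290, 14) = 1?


Euclidean algorithm:
290 = 20 * 14 + 10
14 = 1 * 10 + 4
10 = 2 * 4 + 2
4 = 2 * 2 + 0
GCD(290, 14) = 2

No, not coprime (GCD = 2)


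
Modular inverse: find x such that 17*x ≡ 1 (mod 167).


Use the extended Euclidean algorithm on (167, 17); each row r = 167*s + 17*t:
r=167, s=1, t=0
r=17, s=0, t=1
q=9: r=14, s=1, t=-9   [167*(1) + 17*(-9) = 14]
q=1: r=3, s=-1, t=10   [167*(-1) + 17*(10) = 3]
q=4: r=2, s=5, t=-49   [167*(5) + 17*(-49) = 2]
q=1: r=1, s=-6, t=59   [167*(-6) + 17*(59) = 1]
q=2: r=0, s=17, t=-167   [167*(17) + 17*(-167) = 0]
GCD = 1 with t = 59, so 17*(59) ≡ 1 (mod 167)
Inverse = 59 mod 167 = 59
Check: 17 * 59 = 1003 ≡ 1 (mod 167)

17^(-1) ≡ 59 (mod 167)


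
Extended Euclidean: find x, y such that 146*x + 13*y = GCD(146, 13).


Tabular extended Euclidean (each row: r = 146*s + 13*t):
r=146, s=1, t=0
r=13, s=0, t=1
q=11: r=3, s=1, t=-11   [146*(1) + 13*(-11) = 3]
q=4: r=1, s=-4, t=45   [146*(-4) + 13*(45) = 1]
q=3: r=0, s=13, t=-146   [146*(13) + 13*(-146) = 0]
GCD = 1; from the row with r=1: x=-4, y=45
Check: 146*(-4) + 13*(45) = -584 + 585 = 1

GCD = 1, x = -4, y = 45


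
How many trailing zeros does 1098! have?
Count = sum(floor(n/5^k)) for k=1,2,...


floor(1098/5) = 219
floor(1098/25) = 43
floor(1098/125) = 8
floor(1098/625) = 1
Total = 271

271 trailing zeros


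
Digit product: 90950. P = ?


9 × 0 × 9 × 5 × 0 = 0


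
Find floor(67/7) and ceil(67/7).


67/7 = 9.5714
floor = 9
ceil = 10

floor = 9, ceil = 10


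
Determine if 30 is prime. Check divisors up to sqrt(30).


30 / 2 = 15 (exact division)
30 is NOT prime.

No, 30 is not prime


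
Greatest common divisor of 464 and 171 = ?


464 = 2 * 171 + 122
171 = 1 * 122 + 49
122 = 2 * 49 + 24
49 = 2 * 24 + 1
24 = 24 * 1 + 0
GCD = 1


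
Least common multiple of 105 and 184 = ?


GCD(105, 184) = 1
LCM = 105*184/1 = 19320/1 = 19320

LCM = 19320


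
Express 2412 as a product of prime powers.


2412 / 2 = 1206
1206 / 2 = 603
603 / 3 = 201
201 / 3 = 67
67 / 67 = 1
2412 = 2^2 × 3^2 × 67


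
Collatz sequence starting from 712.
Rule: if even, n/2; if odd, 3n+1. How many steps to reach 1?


712 → 356 → 178 → 89 → 268 → 134 → 67 → 202 → 101 → 304 → 152 → 76 → 38 → 19 → 58 → 29 → 88 → 44 → 22 → 11 → 34 → 17 → 52 → 26 → 13 → 40 → 20 → 10 → 5 → 16 → 8 → 4 → 2 → 1
Total steps = 33

33 steps


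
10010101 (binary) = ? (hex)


10010101 (base 2) = 149 (decimal)
149 (decimal) = 95 (base 16)


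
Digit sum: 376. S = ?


3 + 7 + 6 = 16


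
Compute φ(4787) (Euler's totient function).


4787 = 4787
Prime factors: 4787
φ(4787) = 4787 × (1-1/4787)
= 4787 × 4786/4787 = 4786

φ(4787) = 4786


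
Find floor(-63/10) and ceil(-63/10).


-63/10 = -6.3000
floor = -7
ceil = -6

floor = -7, ceil = -6


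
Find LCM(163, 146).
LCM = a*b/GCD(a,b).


GCD(163, 146) = 1
LCM = 163*146/1 = 23798/1 = 23798

LCM = 23798


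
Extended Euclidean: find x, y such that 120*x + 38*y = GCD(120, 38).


Tabular extended Euclidean (each row: r = 120*s + 38*t):
r=120, s=1, t=0
r=38, s=0, t=1
q=3: r=6, s=1, t=-3   [120*(1) + 38*(-3) = 6]
q=6: r=2, s=-6, t=19   [120*(-6) + 38*(19) = 2]
q=3: r=0, s=19, t=-60   [120*(19) + 38*(-60) = 0]
GCD = 2; from the row with r=2: x=-6, y=19
Check: 120*(-6) + 38*(19) = -720 + 722 = 2

GCD = 2, x = -6, y = 19


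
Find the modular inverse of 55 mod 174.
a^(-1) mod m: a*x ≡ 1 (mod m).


Use the extended Euclidean algorithm on (174, 55); each row r = 174*s + 55*t:
r=174, s=1, t=0
r=55, s=0, t=1
q=3: r=9, s=1, t=-3   [174*(1) + 55*(-3) = 9]
q=6: r=1, s=-6, t=19   [174*(-6) + 55*(19) = 1]
q=9: r=0, s=55, t=-174   [174*(55) + 55*(-174) = 0]
GCD = 1 with t = 19, so 55*(19) ≡ 1 (mod 174)
Inverse = 19 mod 174 = 19
Check: 55 * 19 = 1045 ≡ 1 (mod 174)

55^(-1) ≡ 19 (mod 174)


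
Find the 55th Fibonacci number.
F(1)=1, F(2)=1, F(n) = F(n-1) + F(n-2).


Sequence: 1, 1, 2, 3, 5, 8, 13, 21, 34, 55, 89, 144, 233, 377, 610, 987, 1597, 2584, 4181, 6765, 10946, 17711, 28657, 46368, 75025, 121393, 196418, 317811, 514229, 832040, 1346269, 2178309, 3524578, 5702887, 9227465, 14930352, 24157817, 39088169, 63245986, 102334155, 165580141, 267914296, 433494437, 701408733, 1134903170, 1836311903, 2971215073, 4807526976, 7778742049, 12586269025, 20365011074, 32951280099, 53316291173, 86267571272, 139583862445
F(55) = 139583862445


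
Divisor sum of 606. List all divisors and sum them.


Divisors of 606: 1, 2, 3, 6, 101, 202, 303, 606
Sum = 1 + 2 + 3 + 6 + 101 + 202 + 303 + 606 = 1224

σ(606) = 1224


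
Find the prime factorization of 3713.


3713 / 47 = 79
79 / 79 = 1
3713 = 47 × 79


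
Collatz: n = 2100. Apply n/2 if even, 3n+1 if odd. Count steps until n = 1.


2100 → 1050 → 525 → 1576 → 788 → 394 → 197 → 592 → 296 → 148 → 74 → 37 → 112 → 56 → 28 → 14 → 7 → 22 → 11 → 34 → 17 → 52 → 26 → 13 → 40 → 20 → 10 → 5 → 16 → 8 → 4 → 2 → 1
Total steps = 32

32 steps


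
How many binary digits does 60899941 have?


60899941 in base 2 = 11101000010100001001100101
Number of digits = 26

26 digits (base 2)


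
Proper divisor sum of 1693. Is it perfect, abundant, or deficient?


Proper divisors: 1
Sum = 1 = 1
1 < 1693 → deficient

s(1693) = 1 (deficient)


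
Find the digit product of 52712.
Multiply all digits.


5 × 2 × 7 × 1 × 2 = 140


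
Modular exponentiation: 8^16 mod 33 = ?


8^1 mod 33 = 8
8^2 mod 33 = 31
8^3 mod 33 = 17
8^4 mod 33 = 4
8^5 mod 33 = 32
8^6 mod 33 = 25
8^7 mod 33 = 2
8^8 mod 33 = 16
8^9 mod 33 = 29
8^10 mod 33 = 1
8^11 mod 33 = 8
8^12 mod 33 = 31
8^13 mod 33 = 17
8^14 mod 33 = 4
8^15 mod 33 = 32
8^16 mod 33 = 25


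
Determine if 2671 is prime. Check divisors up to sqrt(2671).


Check divisors up to sqrt(2671) = 51.6817
No divisors found.
2671 is prime.

Yes, 2671 is prime


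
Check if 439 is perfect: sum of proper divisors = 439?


Proper divisors of 439: 1
Sum = 1 = 1

No, 439 is not perfect (1 ≠ 439)


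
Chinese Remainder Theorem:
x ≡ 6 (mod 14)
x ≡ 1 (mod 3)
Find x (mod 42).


M = 14*3 = 42
M1 = M/14 = 3, M2 = M/3 = 14
M1^(-1) mod 14 = 5, M2^(-1) mod 3 = 2
x = 6*3*5 + 1*14*2 = 118
118 mod 42 = 34
Check: 34 mod 14 = 6 ✓, 34 mod 3 = 1 ✓

x ≡ 34 (mod 42)


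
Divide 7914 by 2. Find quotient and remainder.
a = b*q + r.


7914 = 2 * 3957 + 0
Check: 7914 + 0 = 7914

q = 3957, r = 0


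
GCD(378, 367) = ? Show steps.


378 = 1 * 367 + 11
367 = 33 * 11 + 4
11 = 2 * 4 + 3
4 = 1 * 3 + 1
3 = 3 * 1 + 0
GCD = 1


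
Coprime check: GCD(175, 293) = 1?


Euclidean algorithm:
293 = 1 * 175 + 118
175 = 1 * 118 + 57
118 = 2 * 57 + 4
57 = 14 * 4 + 1
4 = 4 * 1 + 0
GCD(175, 293) = 1

Yes, coprime (GCD = 1)


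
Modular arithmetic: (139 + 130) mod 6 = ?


139 + 130 = 269
269 mod 6 = 5


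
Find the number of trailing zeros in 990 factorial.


floor(990/5) = 198
floor(990/25) = 39
floor(990/125) = 7
floor(990/625) = 1
Total = 245

245 trailing zeros


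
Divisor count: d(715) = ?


715 = 5^1 × 11^1 × 13^1
d(715) = (1+1) × (1+1) × (1+1) = 8

8 divisors


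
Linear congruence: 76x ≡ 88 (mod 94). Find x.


GCD(76, 94) = 2 divides 88
Divide: 38x ≡ 44 (mod 47)
x ≡ 16 (mod 47)


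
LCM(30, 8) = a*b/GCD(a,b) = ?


GCD(30, 8) = 2
LCM = 30*8/2 = 240/2 = 120

LCM = 120


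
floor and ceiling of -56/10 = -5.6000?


-56/10 = -5.6000
floor = -6
ceil = -5

floor = -6, ceil = -5


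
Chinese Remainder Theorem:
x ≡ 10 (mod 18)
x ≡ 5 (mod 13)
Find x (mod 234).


M = 18*13 = 234
M1 = M/18 = 13, M2 = M/13 = 18
M1^(-1) mod 18 = 7, M2^(-1) mod 13 = 8
x = 10*13*7 + 5*18*8 = 1630
1630 mod 234 = 226
Check: 226 mod 18 = 10 ✓, 226 mod 13 = 5 ✓

x ≡ 226 (mod 234)


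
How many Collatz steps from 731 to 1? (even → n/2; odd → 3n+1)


731 → 2194 → 1097 → 3292 → 1646 → 823 → 2470 → 1235 → 3706 → 1853 → 5560 → 2780 → 1390 → 695 → 2086 → 1043 → 3130 → 1565 → 4696 → 2348 → 1174 → 587 → 1762 → 881 → 2644 → 1322 → 661 → 1984 → 992 → 496 → 248 → 124 → 62 → 31 → 94 → 47 → 142 → 71 → 214 → 107 → 322 → 161 → 484 → 242 → 121 → 364 → 182 → 91 → 274 → 137 → 412 → 206 → 103 → 310 → 155 → 466 → 233 → 700 → 350 → 175 → 526 → 263 → 790 → 395 → 1186 → 593 → 1780 → 890 → 445 → 1336 → 668 → 334 → 167 → 502 → 251 → 754 → 377 → 1132 → 566 → 283 → 850 → 425 → 1276 → 638 → 319 → 958 → 479 → 1438 → 719 → 2158 → 1079 → 3238 → 1619 → 4858 → 2429 → 7288 → 3644 → 1822 → 911 → 2734 → 1367 → 4102 → 2051 → 6154 → 3077 → 9232 → 4616 → 2308 → 1154 → 577 → 1732 → 866 → 433 → 1300 → 650 → 325 → 976 → 488 → 244 → 122 → 61 → 184 → 92 → 46 → 23 → 70 → 35 → 106 → 53 → 160 → 80 → 40 → 20 → 10 → 5 → 16 → 8 → 4 → 2 → 1
Total steps = 139

139 steps


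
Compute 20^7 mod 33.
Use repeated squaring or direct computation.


20^1 mod 33 = 20
20^2 mod 33 = 4
20^3 mod 33 = 14
20^4 mod 33 = 16
20^5 mod 33 = 23
20^6 mod 33 = 31
20^7 mod 33 = 26


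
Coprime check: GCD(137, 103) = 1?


Euclidean algorithm:
137 = 1 * 103 + 34
103 = 3 * 34 + 1
34 = 34 * 1 + 0
GCD(137, 103) = 1

Yes, coprime (GCD = 1)


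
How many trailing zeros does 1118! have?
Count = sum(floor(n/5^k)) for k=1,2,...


floor(1118/5) = 223
floor(1118/25) = 44
floor(1118/125) = 8
floor(1118/625) = 1
Total = 276

276 trailing zeros


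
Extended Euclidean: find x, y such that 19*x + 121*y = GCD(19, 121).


Tabular extended Euclidean (each row: r = 19*s + 121*t):
r=19, s=1, t=0
r=121, s=0, t=1
q=0: r=19, s=1, t=0   [19*(1) + 121*(0) = 19]
q=6: r=7, s=-6, t=1   [19*(-6) + 121*(1) = 7]
q=2: r=5, s=13, t=-2   [19*(13) + 121*(-2) = 5]
q=1: r=2, s=-19, t=3   [19*(-19) + 121*(3) = 2]
q=2: r=1, s=51, t=-8   [19*(51) + 121*(-8) = 1]
q=2: r=0, s=-121, t=19   [19*(-121) + 121*(19) = 0]
GCD = 1; from the row with r=1: x=51, y=-8
Check: 19*(51) + 121*(-8) = 969 - 968 = 1

GCD = 1, x = 51, y = -8


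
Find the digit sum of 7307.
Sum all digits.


7 + 3 + 0 + 7 = 17


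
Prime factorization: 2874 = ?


2874 / 2 = 1437
1437 / 3 = 479
479 / 479 = 1
2874 = 2 × 3 × 479


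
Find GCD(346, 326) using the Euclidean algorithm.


346 = 1 * 326 + 20
326 = 16 * 20 + 6
20 = 3 * 6 + 2
6 = 3 * 2 + 0
GCD = 2


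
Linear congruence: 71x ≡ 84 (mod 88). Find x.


GCD(71, 88) = 1, unique solution
a^(-1) mod 88 = 31
x = 31 * 84 mod 88 = 52

x ≡ 52 (mod 88)


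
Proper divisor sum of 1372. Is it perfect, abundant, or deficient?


Proper divisors: 1, 2, 4, 7, 14, 28, 49, 98, 196, 343, 686
Sum = 1 + 2 + 4 + 7 + 14 + 28 + 49 + 98 + 196 + 343 + 686 = 1428
1428 > 1372 → abundant

s(1372) = 1428 (abundant)


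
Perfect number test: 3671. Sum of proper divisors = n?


Proper divisors of 3671: 1
Sum = 1 = 1

No, 3671 is not perfect (1 ≠ 3671)


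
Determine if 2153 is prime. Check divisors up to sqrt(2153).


Check divisors up to sqrt(2153) = 46.4004
No divisors found.
2153 is prime.

Yes, 2153 is prime


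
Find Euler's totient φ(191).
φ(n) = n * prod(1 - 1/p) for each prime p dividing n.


191 = 191
Prime factors: 191
φ(191) = 191 × (1-1/191)
= 191 × 190/191 = 190

φ(191) = 190


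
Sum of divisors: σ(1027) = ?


Divisors of 1027: 1, 13, 79, 1027
Sum = 1 + 13 + 79 + 1027 = 1120

σ(1027) = 1120


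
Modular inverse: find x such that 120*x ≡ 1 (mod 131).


Use the extended Euclidean algorithm on (131, 120); each row r = 131*s + 120*t:
r=131, s=1, t=0
r=120, s=0, t=1
q=1: r=11, s=1, t=-1   [131*(1) + 120*(-1) = 11]
q=10: r=10, s=-10, t=11   [131*(-10) + 120*(11) = 10]
q=1: r=1, s=11, t=-12   [131*(11) + 120*(-12) = 1]
q=10: r=0, s=-120, t=131   [131*(-120) + 120*(131) = 0]
GCD = 1 with t = -12, so 120*(-12) ≡ 1 (mod 131)
Inverse = -12 mod 131 = 119
Check: 120 * 119 = 14280 ≡ 1 (mod 131)

120^(-1) ≡ 119 (mod 131)


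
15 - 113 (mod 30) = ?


15 - 113 = -98
-98 mod 30 = 22


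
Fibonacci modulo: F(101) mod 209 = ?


F(k) mod 209 for k=1..101:
1, 1, 2, 3, 5, 8, 13, 21, 34, 55, 89, 144, 24, 168, 192, 151, 134, 76, 1, 77, 78, 155, 24, 179, 203, 173, 167, 131, 89, 11, 100, 111, 2, 113, 115, 19, 134, 153, 78, 22, 100, 122, 13, 135, 148, 74, 13, 87, 100, 187, 78, 56, 134, 190, 115, 96, 2, 98, 100, 198, 89, 78, 167, 36, 203, 30, 24, 54, 78, 132, 1, 133, 134, 58, 192, 41, 24, 65, 89, 154, 34, 188, 13, 201, 5, 206, 2, 208, 1, 0, 1, 1, 2, 3, 5, 8, 13, 21, 34, 55, 89
F(101) mod 209 = 89


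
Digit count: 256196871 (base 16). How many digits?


256196871 in base 16 = F454107
Number of digits = 7

7 digits (base 16)


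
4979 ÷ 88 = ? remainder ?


4979 = 88 * 56 + 51
Check: 4928 + 51 = 4979

q = 56, r = 51


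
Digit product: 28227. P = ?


2 × 8 × 2 × 2 × 7 = 448


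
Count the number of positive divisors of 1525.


1525 = 5^2 × 61^1
d(1525) = (2+1) × (1+1) = 6

6 divisors


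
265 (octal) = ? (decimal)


265 (base 8) = 181 (decimal)
181 (decimal) = 181 (base 10)


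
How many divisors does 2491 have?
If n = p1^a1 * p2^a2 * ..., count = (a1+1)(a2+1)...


2491 = 47^1 × 53^1
d(2491) = (1+1) × (1+1) = 4

4 divisors


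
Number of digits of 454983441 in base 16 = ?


454983441 in base 16 = 1B1E7F11
Number of digits = 8

8 digits (base 16)


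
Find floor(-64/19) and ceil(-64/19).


-64/19 = -3.3684
floor = -4
ceil = -3

floor = -4, ceil = -3


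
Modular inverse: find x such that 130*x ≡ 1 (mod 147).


Use the extended Euclidean algorithm on (147, 130); each row r = 147*s + 130*t:
r=147, s=1, t=0
r=130, s=0, t=1
q=1: r=17, s=1, t=-1   [147*(1) + 130*(-1) = 17]
q=7: r=11, s=-7, t=8   [147*(-7) + 130*(8) = 11]
q=1: r=6, s=8, t=-9   [147*(8) + 130*(-9) = 6]
q=1: r=5, s=-15, t=17   [147*(-15) + 130*(17) = 5]
q=1: r=1, s=23, t=-26   [147*(23) + 130*(-26) = 1]
q=5: r=0, s=-130, t=147   [147*(-130) + 130*(147) = 0]
GCD = 1 with t = -26, so 130*(-26) ≡ 1 (mod 147)
Inverse = -26 mod 147 = 121
Check: 130 * 121 = 15730 ≡ 1 (mod 147)

130^(-1) ≡ 121 (mod 147)


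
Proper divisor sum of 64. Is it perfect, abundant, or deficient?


Proper divisors: 1, 2, 4, 8, 16, 32
Sum = 1 + 2 + 4 + 8 + 16 + 32 = 63
63 < 64 → deficient

s(64) = 63 (deficient)


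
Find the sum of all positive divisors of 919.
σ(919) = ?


Divisors of 919: 1, 919
Sum = 1 + 919 = 920

σ(919) = 920


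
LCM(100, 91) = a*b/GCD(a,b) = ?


GCD(100, 91) = 1
LCM = 100*91/1 = 9100/1 = 9100

LCM = 9100


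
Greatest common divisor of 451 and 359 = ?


451 = 1 * 359 + 92
359 = 3 * 92 + 83
92 = 1 * 83 + 9
83 = 9 * 9 + 2
9 = 4 * 2 + 1
2 = 2 * 1 + 0
GCD = 1


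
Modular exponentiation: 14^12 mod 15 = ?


14^1 mod 15 = 14
14^2 mod 15 = 1
14^3 mod 15 = 14
14^4 mod 15 = 1
14^5 mod 15 = 14
14^6 mod 15 = 1
14^7 mod 15 = 14
14^8 mod 15 = 1
14^9 mod 15 = 14
14^10 mod 15 = 1
14^11 mod 15 = 14
14^12 mod 15 = 1


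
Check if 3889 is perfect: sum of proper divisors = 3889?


Proper divisors of 3889: 1
Sum = 1 = 1

No, 3889 is not perfect (1 ≠ 3889)


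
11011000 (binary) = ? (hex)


11011000 (base 2) = 216 (decimal)
216 (decimal) = D8 (base 16)


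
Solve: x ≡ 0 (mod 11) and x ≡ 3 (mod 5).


M = 11*5 = 55
M1 = M/11 = 5, M2 = M/5 = 11
M1^(-1) mod 11 = 9, M2^(-1) mod 5 = 1
x = 0*5*9 + 3*11*1 = 33
33 mod 55 = 33
Check: 33 mod 11 = 0 ✓, 33 mod 5 = 3 ✓

x ≡ 33 (mod 55)


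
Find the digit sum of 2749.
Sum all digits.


2 + 7 + 4 + 9 = 22


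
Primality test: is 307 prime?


Check divisors up to sqrt(307) = 17.5214
No divisors found.
307 is prime.

Yes, 307 is prime


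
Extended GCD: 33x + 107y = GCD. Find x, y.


Tabular extended Euclidean (each row: r = 33*s + 107*t):
r=33, s=1, t=0
r=107, s=0, t=1
q=0: r=33, s=1, t=0   [33*(1) + 107*(0) = 33]
q=3: r=8, s=-3, t=1   [33*(-3) + 107*(1) = 8]
q=4: r=1, s=13, t=-4   [33*(13) + 107*(-4) = 1]
q=8: r=0, s=-107, t=33   [33*(-107) + 107*(33) = 0]
GCD = 1; from the row with r=1: x=13, y=-4
Check: 33*(13) + 107*(-4) = 429 - 428 = 1

GCD = 1, x = 13, y = -4


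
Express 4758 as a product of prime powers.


4758 / 2 = 2379
2379 / 3 = 793
793 / 13 = 61
61 / 61 = 1
4758 = 2 × 3 × 13 × 61


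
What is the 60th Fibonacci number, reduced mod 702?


F(k) mod 702 for k=1..60:
1, 1, 2, 3, 5, 8, 13, 21, 34, 55, 89, 144, 233, 377, 610, 285, 193, 478, 671, 447, 416, 161, 577, 36, 613, 649, 560, 507, 365, 170, 535, 3, 538, 541, 377, 216, 593, 107, 700, 105, 103, 208, 311, 519, 128, 647, 73, 18, 91, 109, 200, 309, 509, 116, 625, 39, 664, 1, 665, 666
F(60) mod 702 = 666


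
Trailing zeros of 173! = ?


floor(173/5) = 34
floor(173/25) = 6
floor(173/125) = 1
Total = 41

41 trailing zeros


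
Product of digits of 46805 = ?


4 × 6 × 8 × 0 × 5 = 0


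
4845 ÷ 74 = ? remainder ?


4845 = 74 * 65 + 35
Check: 4810 + 35 = 4845

q = 65, r = 35


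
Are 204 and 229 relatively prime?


Euclidean algorithm:
229 = 1 * 204 + 25
204 = 8 * 25 + 4
25 = 6 * 4 + 1
4 = 4 * 1 + 0
GCD(204, 229) = 1

Yes, coprime (GCD = 1)


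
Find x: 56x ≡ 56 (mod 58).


GCD(56, 58) = 2 divides 56
Divide: 28x ≡ 28 (mod 29)
x ≡ 1 (mod 29)


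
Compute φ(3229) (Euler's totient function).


3229 = 3229
Prime factors: 3229
φ(3229) = 3229 × (1-1/3229)
= 3229 × 3228/3229 = 3228

φ(3229) = 3228


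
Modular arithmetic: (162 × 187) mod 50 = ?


162 × 187 = 30294
30294 mod 50 = 44


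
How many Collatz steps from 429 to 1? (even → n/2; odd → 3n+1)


429 → 1288 → 644 → 322 → 161 → 484 → 242 → 121 → 364 → 182 → 91 → 274 → 137 → 412 → 206 → 103 → 310 → 155 → 466 → 233 → 700 → 350 → 175 → 526 → 263 → 790 → 395 → 1186 → 593 → 1780 → 890 → 445 → 1336 → 668 → 334 → 167 → 502 → 251 → 754 → 377 → 1132 → 566 → 283 → 850 → 425 → 1276 → 638 → 319 → 958 → 479 → 1438 → 719 → 2158 → 1079 → 3238 → 1619 → 4858 → 2429 → 7288 → 3644 → 1822 → 911 → 2734 → 1367 → 4102 → 2051 → 6154 → 3077 → 9232 → 4616 → 2308 → 1154 → 577 → 1732 → 866 → 433 → 1300 → 650 → 325 → 976 → 488 → 244 → 122 → 61 → 184 → 92 → 46 → 23 → 70 → 35 → 106 → 53 → 160 → 80 → 40 → 20 → 10 → 5 → 16 → 8 → 4 → 2 → 1
Total steps = 102

102 steps


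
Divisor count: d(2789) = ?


2789 = 2789^1
d(2789) = (1+1) = 2

2 divisors


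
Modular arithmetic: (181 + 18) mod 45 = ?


181 + 18 = 199
199 mod 45 = 19


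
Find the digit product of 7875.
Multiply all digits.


7 × 8 × 7 × 5 = 1960


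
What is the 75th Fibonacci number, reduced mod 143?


F(k) mod 143 for k=1..75:
1, 1, 2, 3, 5, 8, 13, 21, 34, 55, 89, 1, 90, 91, 38, 129, 24, 10, 34, 44, 78, 122, 57, 36, 93, 129, 79, 65, 1, 66, 67, 133, 57, 47, 104, 8, 112, 120, 89, 66, 12, 78, 90, 25, 115, 140, 112, 109, 78, 44, 122, 23, 2, 25, 27, 52, 79, 131, 67, 55, 122, 34, 13, 47, 60, 107, 24, 131, 12, 0, 12, 12, 24, 36, 60
F(75) mod 143 = 60


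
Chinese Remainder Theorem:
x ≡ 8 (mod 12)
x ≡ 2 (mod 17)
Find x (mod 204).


M = 12*17 = 204
M1 = M/12 = 17, M2 = M/17 = 12
M1^(-1) mod 12 = 5, M2^(-1) mod 17 = 10
x = 8*17*5 + 2*12*10 = 920
920 mod 204 = 104
Check: 104 mod 12 = 8 ✓, 104 mod 17 = 2 ✓

x ≡ 104 (mod 204)


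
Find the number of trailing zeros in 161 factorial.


floor(161/5) = 32
floor(161/25) = 6
floor(161/125) = 1
Total = 39

39 trailing zeros


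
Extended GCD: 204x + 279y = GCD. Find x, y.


Tabular extended Euclidean (each row: r = 204*s + 279*t):
r=204, s=1, t=0
r=279, s=0, t=1
q=0: r=204, s=1, t=0   [204*(1) + 279*(0) = 204]
q=1: r=75, s=-1, t=1   [204*(-1) + 279*(1) = 75]
q=2: r=54, s=3, t=-2   [204*(3) + 279*(-2) = 54]
q=1: r=21, s=-4, t=3   [204*(-4) + 279*(3) = 21]
q=2: r=12, s=11, t=-8   [204*(11) + 279*(-8) = 12]
q=1: r=9, s=-15, t=11   [204*(-15) + 279*(11) = 9]
q=1: r=3, s=26, t=-19   [204*(26) + 279*(-19) = 3]
q=3: r=0, s=-93, t=68   [204*(-93) + 279*(68) = 0]
GCD = 3; from the row with r=3: x=26, y=-19
Check: 204*(26) + 279*(-19) = 5304 - 5301 = 3

GCD = 3, x = 26, y = -19


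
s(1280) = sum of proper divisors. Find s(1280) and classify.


Proper divisors: 1, 2, 4, 5, 8, 10, 16, 20, 32, 40, 64, 80, 128, 160, 256, 320, 640
Sum = 1 + 2 + 4 + 5 + 8 + 10 + 16 + 20 + 32 + 40 + 64 + 80 + 128 + 160 + 256 + 320 + 640 = 1786
1786 > 1280 → abundant

s(1280) = 1786 (abundant)


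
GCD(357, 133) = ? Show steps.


357 = 2 * 133 + 91
133 = 1 * 91 + 42
91 = 2 * 42 + 7
42 = 6 * 7 + 0
GCD = 7


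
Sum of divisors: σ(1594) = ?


Divisors of 1594: 1, 2, 797, 1594
Sum = 1 + 2 + 797 + 1594 = 2394

σ(1594) = 2394


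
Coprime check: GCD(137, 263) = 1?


Euclidean algorithm:
263 = 1 * 137 + 126
137 = 1 * 126 + 11
126 = 11 * 11 + 5
11 = 2 * 5 + 1
5 = 5 * 1 + 0
GCD(137, 263) = 1

Yes, coprime (GCD = 1)


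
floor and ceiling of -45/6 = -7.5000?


-45/6 = -7.5000
floor = -8
ceil = -7

floor = -8, ceil = -7


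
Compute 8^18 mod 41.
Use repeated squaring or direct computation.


8^1 mod 41 = 8
8^2 mod 41 = 23
8^3 mod 41 = 20
8^4 mod 41 = 37
8^5 mod 41 = 9
8^6 mod 41 = 31
8^7 mod 41 = 2
8^8 mod 41 = 16
8^9 mod 41 = 5
8^10 mod 41 = 40
8^11 mod 41 = 33
8^12 mod 41 = 18
8^13 mod 41 = 21
8^14 mod 41 = 4
8^15 mod 41 = 32
8^16 mod 41 = 10
8^17 mod 41 = 39
8^18 mod 41 = 25


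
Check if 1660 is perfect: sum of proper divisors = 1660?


Proper divisors of 1660: 1, 2, 4, 5, 10, 20, 83, 166, 332, 415, 830
Sum = 1 + 2 + 4 + 5 + 10 + 20 + 83 + 166 + 332 + 415 + 830 = 1868

No, 1660 is not perfect (1868 ≠ 1660)


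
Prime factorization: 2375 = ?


2375 / 5 = 475
475 / 5 = 95
95 / 5 = 19
19 / 19 = 1
2375 = 5^3 × 19


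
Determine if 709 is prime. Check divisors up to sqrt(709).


Check divisors up to sqrt(709) = 26.6271
No divisors found.
709 is prime.

Yes, 709 is prime


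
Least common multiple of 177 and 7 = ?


GCD(177, 7) = 1
LCM = 177*7/1 = 1239/1 = 1239

LCM = 1239


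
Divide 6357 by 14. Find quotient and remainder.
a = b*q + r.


6357 = 14 * 454 + 1
Check: 6356 + 1 = 6357

q = 454, r = 1


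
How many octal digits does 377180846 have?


377180846 in base 8 = 2636651256
Number of digits = 10

10 digits (base 8)


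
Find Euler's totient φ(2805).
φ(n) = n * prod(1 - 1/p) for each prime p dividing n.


2805 = 3 × 5 × 11 × 17
Prime factors: 3, 5, 11, 17
φ(2805) = 2805 × (1-1/3) × (1-1/5) × (1-1/11) × (1-1/17)
= 2805 × 2/3 × 4/5 × 10/11 × 16/17 = 1280

φ(2805) = 1280


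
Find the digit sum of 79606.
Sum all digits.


7 + 9 + 6 + 0 + 6 = 28


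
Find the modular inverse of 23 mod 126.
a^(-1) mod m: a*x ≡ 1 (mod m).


Use the extended Euclidean algorithm on (126, 23); each row r = 126*s + 23*t:
r=126, s=1, t=0
r=23, s=0, t=1
q=5: r=11, s=1, t=-5   [126*(1) + 23*(-5) = 11]
q=2: r=1, s=-2, t=11   [126*(-2) + 23*(11) = 1]
q=11: r=0, s=23, t=-126   [126*(23) + 23*(-126) = 0]
GCD = 1 with t = 11, so 23*(11) ≡ 1 (mod 126)
Inverse = 11 mod 126 = 11
Check: 23 * 11 = 253 ≡ 1 (mod 126)

23^(-1) ≡ 11 (mod 126)


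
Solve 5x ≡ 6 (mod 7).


GCD(5, 7) = 1, unique solution
a^(-1) mod 7 = 3
x = 3 * 6 mod 7 = 4

x ≡ 4 (mod 7)


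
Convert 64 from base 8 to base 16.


64 (base 8) = 52 (decimal)
52 (decimal) = 34 (base 16)


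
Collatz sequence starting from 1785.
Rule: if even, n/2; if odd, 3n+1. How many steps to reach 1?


1785 → 5356 → 2678 → 1339 → 4018 → 2009 → 6028 → 3014 → 1507 → 4522 → 2261 → 6784 → 3392 → 1696 → 848 → 424 → 212 → 106 → 53 → 160 → 80 → 40 → 20 → 10 → 5 → 16 → 8 → 4 → 2 → 1
Total steps = 29

29 steps


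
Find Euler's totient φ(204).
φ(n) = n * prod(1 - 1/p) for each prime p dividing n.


204 = 2^2 × 3 × 17
Prime factors: 2, 3, 17
φ(204) = 204 × (1-1/2) × (1-1/3) × (1-1/17)
= 204 × 1/2 × 2/3 × 16/17 = 64

φ(204) = 64


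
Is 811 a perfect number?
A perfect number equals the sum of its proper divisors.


Proper divisors of 811: 1
Sum = 1 = 1

No, 811 is not perfect (1 ≠ 811)


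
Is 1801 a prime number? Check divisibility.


Check divisors up to sqrt(1801) = 42.4382
No divisors found.
1801 is prime.

Yes, 1801 is prime


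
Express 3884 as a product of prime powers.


3884 / 2 = 1942
1942 / 2 = 971
971 / 971 = 1
3884 = 2^2 × 971


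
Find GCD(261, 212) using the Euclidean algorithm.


261 = 1 * 212 + 49
212 = 4 * 49 + 16
49 = 3 * 16 + 1
16 = 16 * 1 + 0
GCD = 1


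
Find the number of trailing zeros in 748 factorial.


floor(748/5) = 149
floor(748/25) = 29
floor(748/125) = 5
floor(748/625) = 1
Total = 184

184 trailing zeros


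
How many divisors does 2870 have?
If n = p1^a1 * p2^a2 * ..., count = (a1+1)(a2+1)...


2870 = 2^1 × 5^1 × 7^1 × 41^1
d(2870) = (1+1) × (1+1) × (1+1) × (1+1) = 16

16 divisors


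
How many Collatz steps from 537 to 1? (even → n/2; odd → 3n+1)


537 → 1612 → 806 → 403 → 1210 → 605 → 1816 → 908 → 454 → 227 → 682 → 341 → 1024 → 512 → 256 → 128 → 64 → 32 → 16 → 8 → 4 → 2 → 1
Total steps = 22

22 steps


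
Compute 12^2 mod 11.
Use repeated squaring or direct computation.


12^1 mod 11 = 1
12^2 mod 11 = 1


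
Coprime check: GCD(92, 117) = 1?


Euclidean algorithm:
117 = 1 * 92 + 25
92 = 3 * 25 + 17
25 = 1 * 17 + 8
17 = 2 * 8 + 1
8 = 8 * 1 + 0
GCD(92, 117) = 1

Yes, coprime (GCD = 1)


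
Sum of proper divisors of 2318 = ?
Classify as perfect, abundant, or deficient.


Proper divisors: 1, 2, 19, 38, 61, 122, 1159
Sum = 1 + 2 + 19 + 38 + 61 + 122 + 1159 = 1402
1402 < 2318 → deficient

s(2318) = 1402 (deficient)


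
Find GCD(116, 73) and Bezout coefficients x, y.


Tabular extended Euclidean (each row: r = 116*s + 73*t):
r=116, s=1, t=0
r=73, s=0, t=1
q=1: r=43, s=1, t=-1   [116*(1) + 73*(-1) = 43]
q=1: r=30, s=-1, t=2   [116*(-1) + 73*(2) = 30]
q=1: r=13, s=2, t=-3   [116*(2) + 73*(-3) = 13]
q=2: r=4, s=-5, t=8   [116*(-5) + 73*(8) = 4]
q=3: r=1, s=17, t=-27   [116*(17) + 73*(-27) = 1]
q=4: r=0, s=-73, t=116   [116*(-73) + 73*(116) = 0]
GCD = 1; from the row with r=1: x=17, y=-27
Check: 116*(17) + 73*(-27) = 1972 - 1971 = 1

GCD = 1, x = 17, y = -27


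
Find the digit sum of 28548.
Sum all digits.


2 + 8 + 5 + 4 + 8 = 27


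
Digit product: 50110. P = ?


5 × 0 × 1 × 1 × 0 = 0


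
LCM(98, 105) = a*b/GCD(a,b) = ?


GCD(98, 105) = 7
LCM = 98*105/7 = 10290/7 = 1470

LCM = 1470


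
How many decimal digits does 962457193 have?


962457193 has 9 digits in base 10
floor(log10(962457193)) + 1 = floor(8.9834) + 1 = 9

9 digits (base 10)


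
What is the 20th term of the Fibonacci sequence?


Sequence: 1, 1, 2, 3, 5, 8, 13, 21, 34, 55, 89, 144, 233, 377, 610, 987, 1597, 2584, 4181, 6765
F(20) = 6765


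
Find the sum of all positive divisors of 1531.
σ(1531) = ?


Divisors of 1531: 1, 1531
Sum = 1 + 1531 = 1532

σ(1531) = 1532


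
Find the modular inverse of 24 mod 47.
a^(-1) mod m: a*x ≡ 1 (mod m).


Use the extended Euclidean algorithm on (47, 24); each row r = 47*s + 24*t:
r=47, s=1, t=0
r=24, s=0, t=1
q=1: r=23, s=1, t=-1   [47*(1) + 24*(-1) = 23]
q=1: r=1, s=-1, t=2   [47*(-1) + 24*(2) = 1]
q=23: r=0, s=24, t=-47   [47*(24) + 24*(-47) = 0]
GCD = 1 with t = 2, so 24*(2) ≡ 1 (mod 47)
Inverse = 2 mod 47 = 2
Check: 24 * 2 = 48 ≡ 1 (mod 47)

24^(-1) ≡ 2 (mod 47)


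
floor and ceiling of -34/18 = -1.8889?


-34/18 = -1.8889
floor = -2
ceil = -1

floor = -2, ceil = -1


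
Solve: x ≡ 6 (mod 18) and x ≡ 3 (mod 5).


M = 18*5 = 90
M1 = M/18 = 5, M2 = M/5 = 18
M1^(-1) mod 18 = 11, M2^(-1) mod 5 = 2
x = 6*5*11 + 3*18*2 = 438
438 mod 90 = 78
Check: 78 mod 18 = 6 ✓, 78 mod 5 = 3 ✓

x ≡ 78 (mod 90)


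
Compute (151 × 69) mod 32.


151 × 69 = 10419
10419 mod 32 = 19


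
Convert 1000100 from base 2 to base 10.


1000100 (base 2) = 68 (decimal)
68 (decimal) = 68 (base 10)


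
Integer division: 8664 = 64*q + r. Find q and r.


8664 = 64 * 135 + 24
Check: 8640 + 24 = 8664

q = 135, r = 24


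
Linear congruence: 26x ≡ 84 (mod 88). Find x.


GCD(26, 88) = 2 divides 84
Divide: 13x ≡ 42 (mod 44)
x ≡ 10 (mod 44)


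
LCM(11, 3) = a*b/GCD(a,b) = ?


GCD(11, 3) = 1
LCM = 11*3/1 = 33/1 = 33

LCM = 33


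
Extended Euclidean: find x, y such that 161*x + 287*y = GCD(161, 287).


Tabular extended Euclidean (each row: r = 161*s + 287*t):
r=161, s=1, t=0
r=287, s=0, t=1
q=0: r=161, s=1, t=0   [161*(1) + 287*(0) = 161]
q=1: r=126, s=-1, t=1   [161*(-1) + 287*(1) = 126]
q=1: r=35, s=2, t=-1   [161*(2) + 287*(-1) = 35]
q=3: r=21, s=-7, t=4   [161*(-7) + 287*(4) = 21]
q=1: r=14, s=9, t=-5   [161*(9) + 287*(-5) = 14]
q=1: r=7, s=-16, t=9   [161*(-16) + 287*(9) = 7]
q=2: r=0, s=41, t=-23   [161*(41) + 287*(-23) = 0]
GCD = 7; from the row with r=7: x=-16, y=9
Check: 161*(-16) + 287*(9) = -2576 + 2583 = 7

GCD = 7, x = -16, y = 9
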